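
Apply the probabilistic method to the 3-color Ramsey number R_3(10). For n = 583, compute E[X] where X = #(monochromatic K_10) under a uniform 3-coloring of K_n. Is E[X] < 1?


E[X] = C(583, 10) · 3^{1 − 45} = 1156690232601431494120 · 3^{−44} = 1156690232601431494120/984770902183611232881.
As a reduced fraction: E[X] = 1156690232601431494120/984770902183611232881 ≈ 1.174578.
Is E[X] < 1? NO.
Since E[X] ≥ 1, the first-moment bound is inconclusive at n = 583; it does NOT by itself certify R_3(10) > 583.

E[X] = 1156690232601431494120/984770902183611232881 ≈ 1.174578; E[X] ≥ 1; first-moment method inconclusive here.


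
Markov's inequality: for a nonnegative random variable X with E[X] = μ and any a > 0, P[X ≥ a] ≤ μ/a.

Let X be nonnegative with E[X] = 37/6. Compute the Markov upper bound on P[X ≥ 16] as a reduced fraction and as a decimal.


μ = E[X] = 37/6, a = 16.
Markov: P[X ≥ 16] ≤ μ/a = (37/6)/16 = 37/96.
Numerically: ≈ 0.385.
(Since a = 16 > μ = 6.167, the bound 37/96 is < 1 and informative.)

P[X ≥ 16] ≤ 37/96 ≈ 0.385.


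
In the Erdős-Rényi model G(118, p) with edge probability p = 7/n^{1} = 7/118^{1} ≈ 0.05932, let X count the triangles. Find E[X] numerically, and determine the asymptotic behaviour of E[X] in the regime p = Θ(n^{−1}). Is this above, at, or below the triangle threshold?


Number of potential triangles: C(118, 3) = 266916.
Each occurs with probability p³ ≈ (0.05932)³ ≈ 2.087604e-04.
By linearity: E[X] = C(118, 3)·p³ ≈ 266916 · 2.087604e-04 ≈ 55.7215.
Here α = 1, so p = 7/n is exactly at the triangle threshold p ~ 1/n. Asymptotically E[X] → c³/6 = 7³/6 = 343/6 ≈ 57.1667, a bounded constant. In this regime the triangle count is asymptotically Poisson(c³/6).

E[X] ≈ 55.7215; in regime p = Θ(1/n^{1}) E[X] stays bounded (at the triangle threshold p ~ 1/n).


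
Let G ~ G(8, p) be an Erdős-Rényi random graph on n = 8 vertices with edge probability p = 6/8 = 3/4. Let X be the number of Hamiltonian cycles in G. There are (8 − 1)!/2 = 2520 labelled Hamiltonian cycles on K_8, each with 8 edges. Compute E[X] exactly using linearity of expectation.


K_8 has (8 − 1)!/2 = 2520 labelled Hamiltonian cycles.
For each such Hamiltonian cycle H, let X_H = 1 if all 8 edges of H are present in G. Then P[X_H = 1] = p^{8} = (3/4)^{8} = 6561/65536.
By linearity of expectation: E[X] = Σ_H E[X_H] = 2520 · p^{8} = 2520 · 6561/65536 = 2066715/8192.
Numerically: E[X] ≈ 252.28.

E[X] = 2520 · (3/4)^{8} = 2066715/8192 ≈ 252.28.


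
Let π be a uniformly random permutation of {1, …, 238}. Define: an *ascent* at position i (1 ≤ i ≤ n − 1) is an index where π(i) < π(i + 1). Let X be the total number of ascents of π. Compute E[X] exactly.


Write X = Σ X_I over i = 1, …, 237, with X_I the indicator of one ascent.
There are 237 indicators.
For each fixed i, the pair (π(i), π(i+1)) is a uniformly random ordered pair of distinct values from {1, …, 238}; by symmetry P[π(i) < π(i+1)] = 1/2.
By linearity: E[X] = 237 · (1/2) = (238 − 1) · (1/2) = 237/2 ≈ 118.50000.

E[X] = 237/2 = 118.50000.


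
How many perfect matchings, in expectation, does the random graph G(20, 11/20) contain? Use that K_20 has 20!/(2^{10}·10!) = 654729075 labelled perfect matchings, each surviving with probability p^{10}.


K_20 has 20!/(2^{10}·10!) = 654729075 labelled perfect matchings.
For each such perfect matching H, let X_H = 1 if all 10 edges of H are present in G. Then P[X_H = 1] = p^{10} = (11/20)^{10} = 25937424601/10240000000000.
By linearity of expectation: E[X] = Σ_H E[X_H] = 654729075 · p^{10} = 654729075 · 25937424601/10240000000000 = 679279440675798963/409600000000.
Numerically: E[X] ≈ 1.658e+06.

E[X] = 654729075 · (11/20)^{10} = 679279440675798963/409600000000 ≈ 1.658e+06.


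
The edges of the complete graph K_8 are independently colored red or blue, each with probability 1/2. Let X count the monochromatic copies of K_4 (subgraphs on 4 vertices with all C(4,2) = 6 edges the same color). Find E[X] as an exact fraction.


Let X = Σ_S X_S over the C(8, 4) = 70 subsets S of size 4, where X_S = 1 if the K_4 on S is monochromatic.
For a fixed S, the K_4 on S has C(4, 2) = 6 edges. P[all 6 edges red] = (1/2)^6, and likewise for blue, so P[monochromatic] = 2·(1/2)^6 = 2^{1 − 6} = 1/32.
Summing: E[X] = C(8, 4) · 2^{1 − 6} = 70 · 1/32 = 35/16.
Numerically: E[X] ≈ 2.1875.

E[X] = C(8,4)·2^(1−C(4,2)) = 35/16 ≈ 2.1875.


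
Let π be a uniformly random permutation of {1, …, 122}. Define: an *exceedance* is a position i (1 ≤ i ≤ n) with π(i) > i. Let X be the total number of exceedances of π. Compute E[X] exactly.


Write X = Σ_{i=1}^{122} X_i, where X_i = 1_{π(i) > i}.
For each fixed i, π(i) is uniform over {1, …, 122} (marginal of a uniform permutation), so P[π(i) > i] = (n − i)/n. Summing: Σ_{i=1}^{122} (n − i)/n = (0 + 1 + … + 121)/122 = 122(122 − 1)/(2·122) = (122 − 1)/2.
Hence E[X] = Σ_{i=1}^{122} (122 − i)/122 = 121/2 ≈ 60.50000.

E[X] = 121/2 = 60.50000.


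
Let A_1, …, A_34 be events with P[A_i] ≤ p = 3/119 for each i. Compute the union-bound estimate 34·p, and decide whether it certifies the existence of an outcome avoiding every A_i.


Union bound: P[∪_{i=1}^{34} A_i] ≤ Σ_i P[A_i] ≤ 34·p = 34·(3/119) = 6/7.
Numerically: 6/7 ≈ 0.857.
Is 6/7 < 1? YES.
Since P[∪ A_i] ≤ 6/7 < 1, the complement has P[∩ A_i^c] ≥ 1 − 6/7 = 1/7 > 0, so some outcome avoids every A_i.

34·p = 6/7 ≈ 0.857; existence CERTIFIED by the union bound.


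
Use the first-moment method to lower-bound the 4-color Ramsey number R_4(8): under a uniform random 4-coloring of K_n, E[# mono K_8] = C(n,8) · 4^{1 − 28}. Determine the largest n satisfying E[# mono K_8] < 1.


We need C(n, 8) · 4^{1 − 28} < 1, i.e. C(n, 8) < 4^{28 − 1} = 18014398509481984.
Check values of n near the boundary:
  n = 406: C(406, 8) = 17082453897995850; 17082453897995850 < 18014398509481984? YES
  n = 407: C(407, 8) = 17424959239309050; 17424959239309050 < 18014398509481984? YES
  n = 408: C(408, 8) = 17773458424095231; 17773458424095231 < 18014398509481984? YES
  n = 409: C(409, 8) = 18128041135797879; 18128041135797879 < 18014398509481984? NO
  n = 410: C(410, 8) = 18488798173326195; 18488798173326195 < 18014398509481984? NO
  n = 411: C(411, 8) = 18855821462126715; 18855821462126715 < 18014398509481984? NO
The largest n with C(n, 8) < 18014398509481984 is n = 408 (where E[X] = 17773458424095231/18014398509481984 ≈ 0.9866251). Hence R_4(8) > 408, i.e. R_4(8) ≥ 409.

Largest n = 408; hence R_4(8) > 408.


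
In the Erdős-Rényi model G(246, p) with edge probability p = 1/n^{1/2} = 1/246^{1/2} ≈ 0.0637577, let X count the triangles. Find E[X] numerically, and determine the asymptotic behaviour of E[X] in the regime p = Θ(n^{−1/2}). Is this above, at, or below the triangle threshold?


Number of potential triangles: C(246, 3) = 2450980.
Each occurs with probability p³ ≈ (0.0637577)³ ≈ 2.59177526e-04.
By linearity: E[X] = C(246, 3)·p³ ≈ 2450980 · 2.59177526e-04 ≈ 635.238932.
Since α = 1/2 < 1, p = c/n^{1/2} ≫ 1/n is above the triangle threshold p ~ 1/n. Asymptotically E[X] ~ (c³/6)·n^{3(1−α)} = (1³/6)·n^{1.5} → ∞; triangles are abundant w.h.p.

E[X] ≈ 635.238932; in regime p = Θ(1/n^{1/2}) E[X] diverges (above the triangle threshold p ~ 1/n).


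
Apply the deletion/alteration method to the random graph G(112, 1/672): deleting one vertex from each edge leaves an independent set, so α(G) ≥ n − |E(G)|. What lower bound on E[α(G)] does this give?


E[|E(G)|] = C(112, 2)·p = 6216 · (1/672) = 37/4.
E[α(G)] ≥ n − E[|E(G)|] = 112 − 37/4 = 411/4.
Numerically: ≈ 102.750000.
(This is only a lower bound; the true E[α(G)] may be larger.)

E[α(G)] ≥ 411/4 ≈ 102.750000.


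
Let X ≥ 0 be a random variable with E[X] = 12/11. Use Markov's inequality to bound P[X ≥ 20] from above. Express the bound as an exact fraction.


μ = E[X] = 12/11, a = 20.
Markov: P[X ≥ 20] ≤ μ/a = (12/11)/20 = 3/55.
Numerically: ≈ 0.05455.
(Since a = 20 > μ = 1.09091, the bound 3/55 is < 1 and informative.)

P[X ≥ 20] ≤ 3/55 ≈ 0.05455.


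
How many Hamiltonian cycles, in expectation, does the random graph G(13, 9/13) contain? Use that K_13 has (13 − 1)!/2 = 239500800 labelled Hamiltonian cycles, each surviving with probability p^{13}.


K_13 has (13 − 1)!/2 = 239500800 labelled Hamiltonian cycles.
For each such Hamiltonian cycle H, let X_H = 1 if all 13 edges of H are present in G. Then P[X_H = 1] = p^{13} = (9/13)^{13} = 2541865828329/302875106592253.
By linearity: E[X] = Σ_H E[X_H] = 239500800 · p^{13} = 239500800 · 2541865828329/302875106592253 = 608778899377458163200/302875106592253.
Numerically: E[X] ≈ 2.01e+06.

E[X] = 239500800 · (9/13)^{13} = 608778899377458163200/302875106592253 ≈ 2.01e+06.


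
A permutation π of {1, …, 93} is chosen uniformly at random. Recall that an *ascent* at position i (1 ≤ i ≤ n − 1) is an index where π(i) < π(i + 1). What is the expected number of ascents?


Write X = Σ X_I over i = 1, …, 92, with X_I the indicator of one ascent.
There are 92 indicators.
For each fixed i, the pair (π(i), π(i+1)) is a uniformly random ordered pair of distinct values from {1, …, 93}; by symmetry P[π(i) < π(i+1)] = 1/2.
By linearity: E[X] = 92 · (1/2) = (93 − 1) · (1/2) = 46 ≈ 46.000.

E[X] = 46 = 46.000.


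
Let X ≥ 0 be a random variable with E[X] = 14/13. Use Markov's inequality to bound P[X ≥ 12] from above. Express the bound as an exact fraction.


μ = E[X] = 14/13, a = 12.
Markov: P[X ≥ 12] ≤ μ/a = (14/13)/12 = 7/78.
Numerically: ≈ 0.089744.
(Since a = 12 > μ = 1.076923, the bound 7/78 is < 1 and informative.)

P[X ≥ 12] ≤ 7/78 ≈ 0.089744.


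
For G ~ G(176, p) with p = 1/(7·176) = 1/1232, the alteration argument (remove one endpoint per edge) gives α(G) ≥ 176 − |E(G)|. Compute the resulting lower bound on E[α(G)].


E[|E(G)|] = C(176, 2)·p = 15400 · (1/1232) = 25/2.
E[α(G)] ≥ n − E[|E(G)|] = 176 − 25/2 = 327/2.
Numerically: ≈ 163.500000.
(This is only a lower bound; the true E[α(G)] may be larger.)

E[α(G)] ≥ 327/2 ≈ 163.500000.


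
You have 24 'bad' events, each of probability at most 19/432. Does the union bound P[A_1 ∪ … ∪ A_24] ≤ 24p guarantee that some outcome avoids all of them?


Union bound: P[∪_{i=1}^{24} A_i] ≤ Σ_i P[A_i] ≤ 24·p = 24·(19/432) = 19/18.
Numerically: 19/18 ≈ 1.055556.
Is 19/18 < 1? NO.
Since the bound 19/18 is ≥ 1, the union bound is uninformative here; it does NOT by itself certify existence.

24·p = 19/18 ≈ 1.055556; existence NOT certified by the union bound.


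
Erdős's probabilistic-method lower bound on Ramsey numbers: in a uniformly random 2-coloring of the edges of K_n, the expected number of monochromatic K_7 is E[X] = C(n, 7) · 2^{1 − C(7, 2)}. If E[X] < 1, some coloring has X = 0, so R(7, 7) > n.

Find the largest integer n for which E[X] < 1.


We need C(n, 7) · 2^{1 − 21} < 1, i.e. C(n, 7) < 2^{21 − 1} = 1048576.
Check values of n near the boundary:
  n = 25: C(25, 7) = 480700; 480700 < 1048576? YES
  n = 26: C(26, 7) = 657800; 657800 < 1048576? YES
  n = 27: C(27, 7) = 888030; 888030 < 1048576? YES
  n = 28: C(28, 7) = 1184040; 1184040 < 1048576? NO
  n = 29: C(29, 7) = 1560780; 1560780 < 1048576? NO
  n = 30: C(30, 7) = 2035800; 2035800 < 1048576? NO
The largest n with C(n, 7) < 1048576 is n = 27 (where E[X] = 444015/524288 ≈ 0.846891). Hence R(7, 7) > 27, i.e. R(7, 7) ≥ 28.

Largest n = 27; hence R(7, 7) > 27.


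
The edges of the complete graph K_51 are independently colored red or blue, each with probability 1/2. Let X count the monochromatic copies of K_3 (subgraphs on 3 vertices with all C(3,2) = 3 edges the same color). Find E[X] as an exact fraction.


Let X = Σ_S X_S over the C(51, 3) = 20825 subsets S of size 3, where X_S = 1 if the K_3 on S is monochromatic.
For a fixed S, the K_3 on S has C(3, 2) = 3 edges. P[all 3 edges red] = (1/2)^3, and likewise for blue, so P[monochromatic] = 2·(1/2)^3 = 2^{1 − 3} = 1/4.
Summing: E[X] = C(51, 3) · 2^{1 − 3} = 20825 · 1/4 = 20825/4.
Numerically: E[X] ≈ 5206.25000.

E[X] = C(51,3)·2^(1−C(3,2)) = 20825/4 ≈ 5206.25000.


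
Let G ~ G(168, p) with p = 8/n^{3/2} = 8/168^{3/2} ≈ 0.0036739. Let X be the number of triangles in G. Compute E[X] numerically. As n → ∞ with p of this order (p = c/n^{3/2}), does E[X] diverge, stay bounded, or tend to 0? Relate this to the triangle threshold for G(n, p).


Number of potential triangles: C(168, 3) = 776216.
Each occurs with probability p³ ≈ (0.0036739)³ ≈ 4.9588183e-08.
By linearity: E[X] = C(168, 3)·p³ ≈ 776216 · 4.9588183e-08 ≈ 0.03849.
Since α = 3/2 > 1, p = c/n^{3/2} = o(1/n) is below the triangle threshold p ~ 1/n. Asymptotically E[X] ~ (c³/6)·n^{3(1−α)} = (8³/6)·n^{-1.5} → 0, so by Markov's inequality G has no triangles w.h.p.

E[X] ≈ 0.03849; in regime p = Θ(1/n^{3/2}) E[X] tends to 0 (below the triangle threshold p ~ 1/n).


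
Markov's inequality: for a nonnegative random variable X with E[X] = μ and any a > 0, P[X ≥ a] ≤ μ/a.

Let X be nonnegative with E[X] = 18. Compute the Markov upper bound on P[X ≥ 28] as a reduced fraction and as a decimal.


μ = E[X] = 18, a = 28.
Markov: P[X ≥ 28] ≤ μ/a = (18)/28 = 9/14.
Numerically: ≈ 0.642857.
(Since a = 28 > μ = 18.000000, the bound 9/14 is < 1 and informative.)

P[X ≥ 28] ≤ 9/14 ≈ 0.642857.


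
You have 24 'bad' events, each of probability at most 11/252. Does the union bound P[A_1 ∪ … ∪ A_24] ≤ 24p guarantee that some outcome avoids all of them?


Union bound: P[∪_{i=1}^{24} A_i] ≤ Σ_i P[A_i] ≤ 24·p = 24·(11/252) = 22/21.
Numerically: 22/21 ≈ 1.0476.
Is 22/21 < 1? NO.
Since the bound 22/21 is ≥ 1, the union bound is uninformative here; it does NOT by itself certify existence.

24·p = 22/21 ≈ 1.0476; existence NOT certified by the union bound.


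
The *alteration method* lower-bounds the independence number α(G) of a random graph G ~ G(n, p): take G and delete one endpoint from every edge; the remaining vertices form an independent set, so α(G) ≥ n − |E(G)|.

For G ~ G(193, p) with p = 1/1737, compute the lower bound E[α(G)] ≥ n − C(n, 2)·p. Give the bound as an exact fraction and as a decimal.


E[|E(G)|] = C(193, 2)·p = 18528 · (1/1737) = 32/3.
E[α(G)] ≥ n − E[|E(G)|] = 193 − 32/3 = 547/3.
Numerically: ≈ 182.33333.
(This is only a lower bound; the true E[α(G)] may be larger.)

E[α(G)] ≥ 547/3 ≈ 182.33333.


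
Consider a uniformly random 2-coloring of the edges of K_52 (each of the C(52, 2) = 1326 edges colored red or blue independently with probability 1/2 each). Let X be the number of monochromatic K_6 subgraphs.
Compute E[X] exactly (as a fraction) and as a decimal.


Let X = Σ_S X_S over the C(52, 6) = 20358520 subsets S of size 6, where X_S = 1 if the K_6 on S is monochromatic.
For a fixed S, the K_6 on S has C(6, 2) = 15 edges. P[all 15 edges red] = (1/2)^15, and likewise for blue, so P[monochromatic] = 2·(1/2)^15 = 2^{1 − 15} = 1/16384.
By linearity of expectation: E[X] = C(52, 6) · 2^{1 − 15} = 20358520 · 1/16384 = 2544815/2048.
Numerically: E[X] ≈ 1242.58545.

E[X] = C(52,6)·2^(1−C(6,2)) = 2544815/2048 ≈ 1242.58545.


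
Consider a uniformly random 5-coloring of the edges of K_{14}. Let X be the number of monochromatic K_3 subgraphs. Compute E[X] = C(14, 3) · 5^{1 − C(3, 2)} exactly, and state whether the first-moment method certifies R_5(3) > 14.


E[X] = C(14, 3) · 5^{1 − 3} = 364 · 5^{−2} = 364/25.
As a reduced fraction: E[X] = 364/25 ≈ 14.560000.
Is E[X] < 1? NO.
Since E[X] ≥ 1, the first-moment bound is inconclusive at n = 14; it does NOT by itself certify R_5(3) > 14.

E[X] = 364/25 ≈ 14.560000; E[X] ≥ 1; first-moment method inconclusive here.


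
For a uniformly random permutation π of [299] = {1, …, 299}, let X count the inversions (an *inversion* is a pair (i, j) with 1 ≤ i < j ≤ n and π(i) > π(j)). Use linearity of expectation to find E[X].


Write X = Σ X_I over the C(299, 2) = 44551 pairs i < j, with X_I the indicator of one inversion.
There are 44551 indicators.
For each fixed pair i < j, the values π(i) and π(j) are two distinct elements of {1, …, 299} in uniformly random order; by symmetry P[π(i) > π(j)] = 1/2.
By linearity: E[X] = 44551 · (1/2) = C(299, 2) · (1/2) = 44551/2 = 44551/2 ≈ 22275.500.

E[X] = 44551/2 = 22275.500.


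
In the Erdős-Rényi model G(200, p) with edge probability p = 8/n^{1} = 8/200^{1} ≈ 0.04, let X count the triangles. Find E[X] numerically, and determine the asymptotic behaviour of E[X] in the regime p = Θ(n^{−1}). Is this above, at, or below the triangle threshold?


Number of potential triangles: C(200, 3) = 1313400.
Each occurs with probability p³ ≈ (0.04)³ ≈ 6.400000e-05.
By linearity: E[X] = C(200, 3)·p³ ≈ 1313400 · 6.400000e-05 ≈ 84.0576.
Here α = 1, so p = 8/n is exactly at the triangle threshold p ~ 1/n. Asymptotically E[X] → c³/6 = 8³/6 = 256/3 ≈ 85.3333, a bounded constant. In this regime the triangle count is asymptotically Poisson(c³/6).

E[X] ≈ 84.0576; in regime p = Θ(1/n^{1}) E[X] stays bounded (at the triangle threshold p ~ 1/n).


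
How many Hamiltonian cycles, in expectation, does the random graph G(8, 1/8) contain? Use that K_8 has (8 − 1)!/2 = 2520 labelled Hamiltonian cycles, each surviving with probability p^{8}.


K_8 has (8 − 1)!/2 = 2520 labelled Hamiltonian cycles.
For each such Hamiltonian cycle H, let X_H = 1 if all 8 edges of H are present in G. Then P[X_H = 1] = p^{8} = (1/8)^{8} = 1/16777216.
By linearity: E[X] = Σ_H E[X_H] = 2520 · p^{8} = 2520 · 1/16777216 = 315/2097152.
Numerically: E[X] ≈ 0.00015.

E[X] = 2520 · (1/8)^{8} = 315/2097152 ≈ 0.00015.


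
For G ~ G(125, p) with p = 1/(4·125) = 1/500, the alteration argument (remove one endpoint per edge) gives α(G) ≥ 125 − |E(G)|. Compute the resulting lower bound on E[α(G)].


E[|E(G)|] = C(125, 2)·p = 7750 · (1/500) = 31/2.
E[α(G)] ≥ n − E[|E(G)|] = 125 − 31/2 = 219/2.
Numerically: ≈ 109.5000.
(This is only a lower bound; the true E[α(G)] may be larger.)

E[α(G)] ≥ 219/2 ≈ 109.5000.


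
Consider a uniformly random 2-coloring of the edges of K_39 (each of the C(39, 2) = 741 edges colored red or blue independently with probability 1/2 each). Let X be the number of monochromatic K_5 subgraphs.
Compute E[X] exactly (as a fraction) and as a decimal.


Let X = Σ_S X_S over the C(39, 5) = 575757 subsets S of size 5, where X_S = 1 if the K_5 on S is monochromatic.
For a fixed S, the K_5 on S has C(5, 2) = 10 edges. P[all 10 edges red] = (1/2)^10, and likewise for blue, so P[monochromatic] = 2·(1/2)^10 = 2^{1 − 10} = 1/512.
Summing: E[X] = C(39, 5) · 2^{1 − 10} = 575757 · 1/512 = 575757/512.
Numerically: E[X] ≈ 1124.525.

E[X] = C(39,5)·2^(1−C(5,2)) = 575757/512 ≈ 1124.525.


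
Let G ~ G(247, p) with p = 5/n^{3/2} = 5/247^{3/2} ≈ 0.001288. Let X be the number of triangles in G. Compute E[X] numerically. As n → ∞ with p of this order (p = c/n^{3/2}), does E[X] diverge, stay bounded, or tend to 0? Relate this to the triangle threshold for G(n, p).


Number of potential triangles: C(247, 3) = 2481115.
Each occurs with probability p³ ≈ (0.001288)³ ≈ 2.136848e-09.
By linearity: E[X] = C(247, 3)·p³ ≈ 2481115 · 2.136848e-09 ≈ 0.0053.
Since α = 3/2 > 1, p = c/n^{3/2} = o(1/n) is below the triangle threshold p ~ 1/n. Asymptotically E[X] ~ (c³/6)·n^{3(1−α)} = (5³/6)·n^{-1.5} → 0, so by Markov's inequality G has no triangles w.h.p.

E[X] ≈ 0.0053; in regime p = Θ(1/n^{3/2}) E[X] tends to 0 (below the triangle threshold p ~ 1/n).


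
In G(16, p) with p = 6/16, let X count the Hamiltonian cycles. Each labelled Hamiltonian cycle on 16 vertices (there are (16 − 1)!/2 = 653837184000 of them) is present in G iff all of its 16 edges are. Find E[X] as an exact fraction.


K_16 has (16 − 1)!/2 = 653837184000 labelled Hamiltonian cycles.
For each such Hamiltonian cycle H, let X_H = 1 if all 16 edges of H are present in G. Then P[X_H = 1] = p^{16} = (3/8)^{16} = 43046721/281474976710656.
Summing the indicators: E[X] = Σ_H E[X_H] = 653837184000 · p^{16} = 653837184000 · 43046721/281474976710656 = 27485885585032875/274877906944.
Numerically: E[X] ≈ 9.999e+04.

E[X] = 653837184000 · (3/8)^{16} = 27485885585032875/274877906944 ≈ 9.999e+04.


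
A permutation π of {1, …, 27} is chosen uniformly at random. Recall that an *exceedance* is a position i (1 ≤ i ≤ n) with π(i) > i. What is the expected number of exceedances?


Write X = Σ_{i=1}^{27} X_i, where X_i = 1_{π(i) > i}.
For each fixed i, π(i) is uniform over {1, …, 27} (marginal of a uniform permutation), so P[π(i) > i] = (n − i)/n. Summing: Σ_{i=1}^{27} (n − i)/n = (0 + 1 + … + 26)/27 = 27(27 − 1)/(2·27) = (27 − 1)/2.
Hence E[X] = Σ_{i=1}^{27} (27 − i)/27 = 13 ≈ 13.00000.

E[X] = 13 = 13.00000.


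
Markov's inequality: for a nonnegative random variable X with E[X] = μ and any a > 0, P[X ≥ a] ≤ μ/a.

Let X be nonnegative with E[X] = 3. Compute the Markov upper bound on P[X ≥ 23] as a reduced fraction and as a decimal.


μ = E[X] = 3, a = 23.
Markov: P[X ≥ 23] ≤ μ/a = (3)/23 = 3/23.
Numerically: ≈ 0.130.
(Since a = 23 > μ = 3.000, the bound 3/23 is < 1 and informative.)

P[X ≥ 23] ≤ 3/23 ≈ 0.130.


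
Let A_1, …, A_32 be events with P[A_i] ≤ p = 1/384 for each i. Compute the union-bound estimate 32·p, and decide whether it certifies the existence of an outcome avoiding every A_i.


Union bound: P[∪_{i=1}^{32} A_i] ≤ Σ_i P[A_i] ≤ 32·p = 32·(1/384) = 1/12.
Numerically: 1/12 ≈ 0.0833333.
Is 1/12 < 1? YES.
Since P[∪ A_i] ≤ 1/12 < 1, the complement has P[∩ A_i^c] ≥ 1 − 1/12 = 11/12 > 0, so some outcome avoids every A_i.

32·p = 1/12 ≈ 0.0833333; existence CERTIFIED by the union bound.


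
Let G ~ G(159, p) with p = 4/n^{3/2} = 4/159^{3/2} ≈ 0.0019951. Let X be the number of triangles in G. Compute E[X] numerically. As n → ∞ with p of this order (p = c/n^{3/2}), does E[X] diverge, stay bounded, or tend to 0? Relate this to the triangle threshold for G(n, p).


Number of potential triangles: C(159, 3) = 657359.
Each occurs with probability p³ ≈ (0.0019951)³ ≈ 7.94132399e-09.
By linearity: E[X] = C(159, 3)·p³ ≈ 657359 · 7.94132399e-09 ≈ 0.005220.
Since α = 3/2 > 1, p = c/n^{3/2} = o(1/n) is below the triangle threshold p ~ 1/n. Asymptotically E[X] ~ (c³/6)·n^{3(1−α)} = (4³/6)·n^{-1.5} → 0, so by Markov's inequality G has no triangles w.h.p.

E[X] ≈ 0.005220; in regime p = Θ(1/n^{3/2}) E[X] tends to 0 (below the triangle threshold p ~ 1/n).


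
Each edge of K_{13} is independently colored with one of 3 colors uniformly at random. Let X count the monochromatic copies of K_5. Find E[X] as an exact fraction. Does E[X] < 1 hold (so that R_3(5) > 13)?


E[X] = C(13, 5) · 3^{1 − 10} = 1287 · 3^{−9} = 1287/19683.
As a reduced fraction: E[X] = 143/2187 ≈ 0.0654.
Is E[X] < 1? YES.
Since E[X] < 1, there exists a 3-coloring of K_{13} with no monochromatic K_5; hence R_3(5) > 13.

E[X] = 143/2187 ≈ 0.0654; E[X] < 1, so R_3(5) > 13.


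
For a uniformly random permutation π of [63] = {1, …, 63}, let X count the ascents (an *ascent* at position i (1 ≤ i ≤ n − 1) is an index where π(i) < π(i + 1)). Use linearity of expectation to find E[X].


Write X = Σ X_I over i = 1, …, 62, with X_I the indicator of one ascent.
There are 62 indicators.
For each fixed i, the pair (π(i), π(i+1)) is a uniformly random ordered pair of distinct values from {1, …, 63}; by symmetry P[π(i) < π(i+1)] = 1/2.
By linearity: E[X] = 62 · (1/2) = (63 − 1) · (1/2) = 31 ≈ 31.000000.

E[X] = 31 = 31.000000.


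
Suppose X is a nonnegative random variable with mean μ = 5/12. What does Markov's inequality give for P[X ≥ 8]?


μ = E[X] = 5/12, a = 8.
Markov: P[X ≥ 8] ≤ μ/a = (5/12)/8 = 5/96.
Numerically: ≈ 0.052083.
(Since a = 8 > μ = 0.416667, the bound 5/96 is < 1 and informative.)

P[X ≥ 8] ≤ 5/96 ≈ 0.052083.


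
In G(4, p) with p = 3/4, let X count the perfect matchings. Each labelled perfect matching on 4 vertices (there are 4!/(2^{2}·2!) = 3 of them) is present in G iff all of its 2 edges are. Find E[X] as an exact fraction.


K_4 has 4!/(2^{2}·2!) = 3 labelled perfect matchings.
For each such perfect matching H, let X_H = 1 if all 2 edges of H are present in G. Then P[X_H = 1] = p^{2} = (3/4)^{2} = 9/16.
By linearity: E[X] = Σ_H E[X_H] = 3 · p^{2} = 3 · 9/16 = 27/16.
Numerically: E[X] ≈ 1.69.

E[X] = 3 · (3/4)^{2} = 27/16 ≈ 1.69.


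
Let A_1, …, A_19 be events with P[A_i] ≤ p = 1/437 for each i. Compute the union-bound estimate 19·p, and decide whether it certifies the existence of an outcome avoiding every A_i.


Union bound: P[∪_{i=1}^{19} A_i] ≤ Σ_i P[A_i] ≤ 19·p = 19·(1/437) = 1/23.
Numerically: 1/23 ≈ 0.0434783.
Is 1/23 < 1? YES.
Since P[∪ A_i] ≤ 1/23 < 1, the complement has P[∩ A_i^c] ≥ 1 − 1/23 = 22/23 > 0, so some outcome avoids every A_i.

19·p = 1/23 ≈ 0.0434783; existence CERTIFIED by the union bound.


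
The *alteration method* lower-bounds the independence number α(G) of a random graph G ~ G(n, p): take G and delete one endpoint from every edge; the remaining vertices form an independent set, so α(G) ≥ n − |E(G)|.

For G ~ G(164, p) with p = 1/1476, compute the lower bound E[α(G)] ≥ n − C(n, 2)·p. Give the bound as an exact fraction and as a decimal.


E[|E(G)|] = C(164, 2)·p = 13366 · (1/1476) = 163/18.
E[α(G)] ≥ n − E[|E(G)|] = 164 − 163/18 = 2789/18.
Numerically: ≈ 154.944444.
(This is only a lower bound; the true E[α(G)] may be larger.)

E[α(G)] ≥ 2789/18 ≈ 154.944444.


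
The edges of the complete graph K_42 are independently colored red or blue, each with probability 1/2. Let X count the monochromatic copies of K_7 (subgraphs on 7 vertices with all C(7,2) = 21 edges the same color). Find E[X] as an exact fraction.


Let X = Σ_S X_S over the C(42, 7) = 26978328 subsets S of size 7, where X_S = 1 if the K_7 on S is monochromatic.
For a fixed S, the K_7 on S has C(7, 2) = 21 edges. P[all 21 edges red] = (1/2)^21, and likewise for blue, so P[monochromatic] = 2·(1/2)^21 = 2^{1 − 21} = 1/1048576.
Summing: E[X] = C(42, 7) · 2^{1 − 21} = 26978328 · 1/1048576 = 3372291/131072.
Numerically: E[X] ≈ 25.72854.

E[X] = C(42,7)·2^(1−C(7,2)) = 3372291/131072 ≈ 25.72854.


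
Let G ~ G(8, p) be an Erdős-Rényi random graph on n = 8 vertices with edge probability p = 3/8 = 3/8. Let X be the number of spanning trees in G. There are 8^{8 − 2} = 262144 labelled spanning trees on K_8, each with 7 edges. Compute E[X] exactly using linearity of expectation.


K_8 has 8^{8 − 2} = 262144 labelled spanning trees.
For each such spanning tree H, let X_H = 1 if all 7 edges of H are present in G. Then P[X_H = 1] = p^{7} = (3/8)^{7} = 2187/2097152.
By linearity of expectation: E[X] = Σ_H E[X_H] = 262144 · p^{7} = 262144 · 2187/2097152 = 2187/8.
Numerically: E[X] ≈ 273.4.

E[X] = 262144 · (3/8)^{7} = 2187/8 ≈ 273.4.


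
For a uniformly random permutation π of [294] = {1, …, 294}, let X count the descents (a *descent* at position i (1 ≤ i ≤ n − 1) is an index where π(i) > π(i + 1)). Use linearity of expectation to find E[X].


Write X = Σ X_I over i = 1, …, 293, with X_I the indicator of one descent.
There are 293 indicators.
For each fixed i, the pair (π(i), π(i+1)) is a uniformly random ordered pair of distinct values from {1, …, 294}; by symmetry P[π(i) > π(i+1)] = 1/2.
By linearity: E[X] = 293 · (1/2) = (294 − 1) · (1/2) = 293/2 ≈ 146.5000.

E[X] = 293/2 = 146.5000.


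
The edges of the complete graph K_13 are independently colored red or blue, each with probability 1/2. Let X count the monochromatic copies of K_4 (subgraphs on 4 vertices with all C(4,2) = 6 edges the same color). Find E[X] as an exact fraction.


Let X = Σ_S X_S over the C(13, 4) = 715 subsets S of size 4, where X_S = 1 if the K_4 on S is monochromatic.
For a fixed S, the K_4 on S has C(4, 2) = 6 edges. P[all 6 edges red] = (1/2)^6, and likewise for blue, so P[monochromatic] = 2·(1/2)^6 = 2^{1 − 6} = 1/32.
By linearity: E[X] = C(13, 4) · 2^{1 − 6} = 715 · 1/32 = 715/32.
Numerically: E[X] ≈ 22.34375.

E[X] = C(13,4)·2^(1−C(4,2)) = 715/32 ≈ 22.34375.


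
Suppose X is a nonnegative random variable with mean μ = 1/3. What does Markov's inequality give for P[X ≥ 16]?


μ = E[X] = 1/3, a = 16.
Markov: P[X ≥ 16] ≤ μ/a = (1/3)/16 = 1/48.
Numerically: ≈ 0.0208.
(Since a = 16 > μ = 0.3333, the bound 1/48 is < 1 and informative.)

P[X ≥ 16] ≤ 1/48 ≈ 0.0208.


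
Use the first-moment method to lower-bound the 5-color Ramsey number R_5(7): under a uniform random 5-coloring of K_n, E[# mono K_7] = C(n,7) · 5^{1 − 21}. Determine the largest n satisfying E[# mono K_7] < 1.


We need C(n, 7) · 5^{1 − 21} < 1, i.e. C(n, 7) < 5^{21 − 1} = 95367431640625.
Check values of n near the boundary:
  n = 333: C(333, 7) = 84549532139028; 84549532139028 < 95367431640625? YES
  n = 334: C(334, 7) = 86359460961576; 86359460961576 < 95367431640625? YES
  n = 335: C(335, 7) = 88202498238195; 88202498238195 < 95367431640625? YES
  n = 336: C(336, 7) = 90079147136880; 90079147136880 < 95367431640625? YES
  n = 337: C(337, 7) = 91989916924632; 91989916924632 < 95367431640625? YES
  n = 338: C(338, 7) = 93935323022736; 93935323022736 < 95367431640625? YES
  n = 339: C(339, 7) = 95915887062372; 95915887062372 < 95367431640625? NO
  n = 340: C(340, 7) = 97932136940560; 97932136940560 < 95367431640625? NO
  n = 341: C(341, 7) = 99984606876440; 99984606876440 < 95367431640625? NO
The largest n with C(n, 7) < 95367431640625 is n = 338 (where E[X] = 93935323022736/95367431640625 ≈ 0.984983). Hence R_5(7) > 338, i.e. R_5(7) ≥ 339.

Largest n = 338; hence R_5(7) > 338.


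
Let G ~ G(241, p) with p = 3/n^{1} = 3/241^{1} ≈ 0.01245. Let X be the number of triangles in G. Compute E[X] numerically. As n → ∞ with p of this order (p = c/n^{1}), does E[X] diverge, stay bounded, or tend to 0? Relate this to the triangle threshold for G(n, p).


Number of potential triangles: C(241, 3) = 2303960.
Each occurs with probability p³ ≈ (0.01245)³ ≈ 1.928913e-06.
By linearity: E[X] = C(241, 3)·p³ ≈ 2303960 · 1.928913e-06 ≈ 4.4441.
Here α = 1, so p = 3/n is exactly at the triangle threshold p ~ 1/n. Asymptotically E[X] → c³/6 = 3³/6 = 9/2 ≈ 4.5000, a bounded constant. In this regime the triangle count is asymptotically Poisson(c³/6).

E[X] ≈ 4.4441; in regime p = Θ(1/n^{1}) E[X] stays bounded (at the triangle threshold p ~ 1/n).


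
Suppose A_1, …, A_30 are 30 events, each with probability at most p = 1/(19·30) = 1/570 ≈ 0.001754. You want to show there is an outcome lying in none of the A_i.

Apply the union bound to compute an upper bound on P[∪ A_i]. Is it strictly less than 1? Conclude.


Union bound: P[∪_{i=1}^{30} A_i] ≤ Σ_i P[A_i] ≤ 30·p = 30·(1/570) = 1/19.
Numerically: 1/19 ≈ 0.052632.
Is 1/19 < 1? YES.
Since P[∪ A_i] ≤ 1/19 < 1, the complement has P[∩ A_i^c] ≥ 1 − 1/19 = 18/19 > 0, so some outcome avoids every A_i.

30·p = 1/19 ≈ 0.052632; existence CERTIFIED by the union bound.


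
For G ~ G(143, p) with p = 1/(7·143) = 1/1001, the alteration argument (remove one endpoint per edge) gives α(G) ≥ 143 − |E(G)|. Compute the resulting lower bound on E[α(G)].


E[|E(G)|] = C(143, 2)·p = 10153 · (1/1001) = 71/7.
E[α(G)] ≥ n − E[|E(G)|] = 143 − 71/7 = 930/7.
Numerically: ≈ 132.857.
(This is only a lower bound; the true E[α(G)] may be larger.)

E[α(G)] ≥ 930/7 ≈ 132.857.


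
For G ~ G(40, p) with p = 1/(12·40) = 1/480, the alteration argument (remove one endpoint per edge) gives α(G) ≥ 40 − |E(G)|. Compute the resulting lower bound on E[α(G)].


E[|E(G)|] = C(40, 2)·p = 780 · (1/480) = 13/8.
E[α(G)] ≥ n − E[|E(G)|] = 40 − 13/8 = 307/8.
Numerically: ≈ 38.375000.
(This is only a lower bound; the true E[α(G)] may be larger.)

E[α(G)] ≥ 307/8 ≈ 38.375000.


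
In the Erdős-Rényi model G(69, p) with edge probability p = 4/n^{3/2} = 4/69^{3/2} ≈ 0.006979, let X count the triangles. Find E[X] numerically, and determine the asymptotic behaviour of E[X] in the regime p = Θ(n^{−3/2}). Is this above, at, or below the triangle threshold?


Number of potential triangles: C(69, 3) = 52394.
Each occurs with probability p³ ≈ (0.006979)³ ≈ 3.399062e-07.
By linearity: E[X] = C(69, 3)·p³ ≈ 52394 · 3.399062e-07 ≈ 0.0178.
Since α = 3/2 > 1, p = c/n^{3/2} = o(1/n) is below the triangle threshold p ~ 1/n. Asymptotically E[X] ~ (c³/6)·n^{3(1−α)} = (4³/6)·n^{-1.5} → 0, so by Markov's inequality G has no triangles w.h.p.

E[X] ≈ 0.0178; in regime p = Θ(1/n^{3/2}) E[X] tends to 0 (below the triangle threshold p ~ 1/n).


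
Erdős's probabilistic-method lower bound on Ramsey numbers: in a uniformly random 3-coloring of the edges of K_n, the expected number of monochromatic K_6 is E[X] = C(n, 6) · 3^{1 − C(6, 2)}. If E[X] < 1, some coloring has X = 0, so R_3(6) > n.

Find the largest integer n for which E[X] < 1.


We need C(n, 6) · 3^{1 − 15} < 1, i.e. C(n, 6) < 3^{15 − 1} = 4782969.
Check values of n near the boundary:
  n = 38: C(38, 6) = 2760681; 2760681 < 4782969? YES
  n = 39: C(39, 6) = 3262623; 3262623 < 4782969? YES
  n = 40: C(40, 6) = 3838380; 3838380 < 4782969? YES
  n = 41: C(41, 6) = 4496388; 4496388 < 4782969? YES
  n = 42: C(42, 6) = 5245786; 5245786 < 4782969? NO
The largest n with C(n, 6) < 4782969 is n = 41 (where E[X] = 1498796/1594323 ≈ 0.940). Hence R_3(6) > 41, i.e. R_3(6) ≥ 42.

Largest n = 41; hence R_3(6) > 41.


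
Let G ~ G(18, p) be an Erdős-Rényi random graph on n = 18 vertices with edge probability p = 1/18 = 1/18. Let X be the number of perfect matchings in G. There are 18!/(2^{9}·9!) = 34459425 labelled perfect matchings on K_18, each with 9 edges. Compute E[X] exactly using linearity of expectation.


K_18 has 18!/(2^{9}·9!) = 34459425 labelled perfect matchings.
For each such perfect matching H, let X_H = 1 if all 9 edges of H are present in G. Then P[X_H = 1] = p^{9} = (1/18)^{9} = 1/198359290368.
Summing the indicators: E[X] = Σ_H E[X_H] = 34459425 · p^{9} = 34459425 · 1/198359290368 = 425425/2448880128.
Numerically: E[X] ≈ 0.000174.

E[X] = 34459425 · (1/18)^{9} = 425425/2448880128 ≈ 0.000174.


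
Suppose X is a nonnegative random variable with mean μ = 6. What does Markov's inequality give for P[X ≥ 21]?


μ = E[X] = 6, a = 21.
Markov: P[X ≥ 21] ≤ μ/a = (6)/21 = 2/7.
Numerically: ≈ 0.286.
(Since a = 21 > μ = 6.000, the bound 2/7 is < 1 and informative.)

P[X ≥ 21] ≤ 2/7 ≈ 0.286.


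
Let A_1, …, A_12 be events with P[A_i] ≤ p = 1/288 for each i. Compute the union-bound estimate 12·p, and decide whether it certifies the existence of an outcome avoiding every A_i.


Union bound: P[∪_{i=1}^{12} A_i] ≤ Σ_i P[A_i] ≤ 12·p = 12·(1/288) = 1/24.
Numerically: 1/24 ≈ 0.0417.
Is 1/24 < 1? YES.
Since P[∪ A_i] ≤ 1/24 < 1, the complement has P[∩ A_i^c] ≥ 1 − 1/24 = 23/24 > 0, so some outcome avoids every A_i.

12·p = 1/24 ≈ 0.0417; existence CERTIFIED by the union bound.


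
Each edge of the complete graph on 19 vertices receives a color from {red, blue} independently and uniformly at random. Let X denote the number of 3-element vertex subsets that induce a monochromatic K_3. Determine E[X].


Let X = Σ_S X_S over the C(19, 3) = 969 subsets S of size 3, where X_S = 1 if the K_3 on S is monochromatic.
For a fixed S, the K_3 on S has C(3, 2) = 3 edges. P[all 3 edges red] = (1/2)^3, and likewise for blue, so P[monochromatic] = 2·(1/2)^3 = 2^{1 − 3} = 1/4.
Summing: E[X] = C(19, 3) · 2^{1 − 3} = 969 · 1/4 = 969/4.
Numerically: E[X] ≈ 242.250000.

E[X] = C(19,3)·2^(1−C(3,2)) = 969/4 ≈ 242.250000.


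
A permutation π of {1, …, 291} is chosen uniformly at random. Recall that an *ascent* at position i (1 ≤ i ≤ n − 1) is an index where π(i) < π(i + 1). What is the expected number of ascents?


Write X = Σ X_I over i = 1, …, 290, with X_I the indicator of one ascent.
There are 290 indicators.
For each fixed i, the pair (π(i), π(i+1)) is a uniformly random ordered pair of distinct values from {1, …, 291}; by symmetry P[π(i) < π(i+1)] = 1/2.
By linearity: E[X] = 290 · (1/2) = (291 − 1) · (1/2) = 145 ≈ 145.000.

E[X] = 145 = 145.000.


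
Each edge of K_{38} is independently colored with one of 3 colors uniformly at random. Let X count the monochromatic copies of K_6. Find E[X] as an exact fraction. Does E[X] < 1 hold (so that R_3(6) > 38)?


E[X] = C(38, 6) · 3^{1 − 15} = 2760681 · 3^{−14} = 2760681/4782969.
As a reduced fraction: E[X] = 920227/1594323 ≈ 0.5771898.
Is E[X] < 1? YES.
Since E[X] < 1, there exists a 3-coloring of K_{38} with no monochromatic K_6; hence R_3(6) > 38.

E[X] = 920227/1594323 ≈ 0.5771898; E[X] < 1, so R_3(6) > 38.


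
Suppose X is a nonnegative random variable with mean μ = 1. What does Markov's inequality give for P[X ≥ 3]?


μ = E[X] = 1, a = 3.
Markov: P[X ≥ 3] ≤ μ/a = (1)/3 = 1/3.
Numerically: ≈ 0.3333.
(Since a = 3 > μ = 1.0000, the bound 1/3 is < 1 and informative.)

P[X ≥ 3] ≤ 1/3 ≈ 0.3333.


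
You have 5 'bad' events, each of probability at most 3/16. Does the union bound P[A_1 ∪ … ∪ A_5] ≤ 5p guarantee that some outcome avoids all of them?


Union bound: P[∪_{i=1}^{5} A_i] ≤ Σ_i P[A_i] ≤ 5·p = 5·(3/16) = 15/16.
Numerically: 15/16 ≈ 0.93750.
Is 15/16 < 1? YES.
Since P[∪ A_i] ≤ 15/16 < 1, the complement has P[∩ A_i^c] ≥ 1 − 15/16 = 1/16 > 0, so some outcome avoids every A_i.

5·p = 15/16 ≈ 0.93750; existence CERTIFIED by the union bound.


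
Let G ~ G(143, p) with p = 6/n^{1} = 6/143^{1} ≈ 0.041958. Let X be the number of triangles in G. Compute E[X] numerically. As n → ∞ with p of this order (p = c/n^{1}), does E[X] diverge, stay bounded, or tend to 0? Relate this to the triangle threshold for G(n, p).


Number of potential triangles: C(143, 3) = 477191.
Each occurs with probability p³ ≈ (0.041958)³ ≈ 7.3866180e-05.
By linearity: E[X] = C(143, 3)·p³ ≈ 477191 · 7.3866180e-05 ≈ 35.24828.
Here α = 1, so p = 6/n is exactly at the triangle threshold p ~ 1/n. Asymptotically E[X] → c³/6 = 6³/6 = 36 ≈ 36.00000, a bounded constant. In this regime the triangle count is asymptotically Poisson(c³/6).

E[X] ≈ 35.24828; in regime p = Θ(1/n^{1}) E[X] stays bounded (at the triangle threshold p ~ 1/n).


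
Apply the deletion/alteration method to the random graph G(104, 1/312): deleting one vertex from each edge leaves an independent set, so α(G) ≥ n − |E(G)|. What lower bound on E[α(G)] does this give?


E[|E(G)|] = C(104, 2)·p = 5356 · (1/312) = 103/6.
E[α(G)] ≥ n − E[|E(G)|] = 104 − 103/6 = 521/6.
Numerically: ≈ 86.83333.
(This is only a lower bound; the true E[α(G)] may be larger.)

E[α(G)] ≥ 521/6 ≈ 86.83333.


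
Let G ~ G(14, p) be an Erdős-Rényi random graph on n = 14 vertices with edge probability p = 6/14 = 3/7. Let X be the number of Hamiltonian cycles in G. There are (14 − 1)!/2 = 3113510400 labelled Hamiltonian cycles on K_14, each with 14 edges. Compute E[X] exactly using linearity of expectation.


K_14 has (14 − 1)!/2 = 3113510400 labelled Hamiltonian cycles.
For each such Hamiltonian cycle H, let X_H = 1 if all 14 edges of H are present in G. Then P[X_H = 1] = p^{14} = (3/7)^{14} = 4782969/678223072849.
By linearity of expectation: E[X] = Σ_H E[X_H] = 3113510400 · p^{14} = 3113510400 · 4782969/678223072849 = 2127403389196800/96889010407.
Numerically: E[X] ≈ 2.2e+04.

E[X] = 3113510400 · (3/7)^{14} = 2127403389196800/96889010407 ≈ 2.2e+04.
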